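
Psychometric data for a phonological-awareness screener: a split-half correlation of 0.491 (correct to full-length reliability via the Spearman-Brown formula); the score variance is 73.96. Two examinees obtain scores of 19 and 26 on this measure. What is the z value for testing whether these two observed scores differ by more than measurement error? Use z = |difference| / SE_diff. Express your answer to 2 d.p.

0.99

σ = 73.96^(1/2) = 8.6000
r_full = 2·0.491 / (1 + 0.491) ≈ 0.6586
SEM = 8.6000 · √(1 − 0.6586) = 8.6000 · √0.3414 ≈ 8.6000 · 0.5843 ≈ 5.0248
Standard error of the difference = 5.0248·√2 ≈ 7.1061
z = 7 / 7.1061 ≈ 0.9851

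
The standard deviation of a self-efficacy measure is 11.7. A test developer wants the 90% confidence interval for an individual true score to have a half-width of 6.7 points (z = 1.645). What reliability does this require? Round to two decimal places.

SEM needed = half-width / z = 6.7/1.645 ≈ 4.073
r = 1 − (4.073/11.7)² ≈ 1 − 0.121 ≈ 0.879

0.88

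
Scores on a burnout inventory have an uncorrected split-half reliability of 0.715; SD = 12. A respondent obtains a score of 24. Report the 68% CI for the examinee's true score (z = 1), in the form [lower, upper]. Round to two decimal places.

r_full = 2·0.715 / (1 + 0.715) ≈ 0.83382
SEM = 12.00000 * √(1 − 0.83382) = 12.00000 * √0.16618 ≈ 12.00000 * 0.40765 ≈ 4.89183
Margin = 1 * 4.89183 ≈ 4.89183
68% CI: 24 ± 4.89183 = [19.10817, 28.89183]

[19.11, 28.89]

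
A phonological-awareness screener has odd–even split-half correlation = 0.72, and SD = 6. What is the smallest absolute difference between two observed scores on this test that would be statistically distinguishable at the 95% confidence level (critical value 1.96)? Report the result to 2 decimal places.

6.71

r_full = 2·0.72 / (1 + 0.72) ≃ 0.8372
The standard error of measurement is 6.0000·√(1 − 0.8372) ≃ 6.0000·0.4035 ≃ 2.4208.
Standard error of the difference = 2.4208·√2 ≃ 3.4236
Smallest detectable difference = 1.96·3.4236 ≃ 6.7102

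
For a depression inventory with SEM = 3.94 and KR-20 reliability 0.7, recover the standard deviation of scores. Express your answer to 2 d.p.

SD = SEM / √(1 − r) = 3.94 / √0.300 ≈ 3.94 / 0.548 ≈ 7.193

7.19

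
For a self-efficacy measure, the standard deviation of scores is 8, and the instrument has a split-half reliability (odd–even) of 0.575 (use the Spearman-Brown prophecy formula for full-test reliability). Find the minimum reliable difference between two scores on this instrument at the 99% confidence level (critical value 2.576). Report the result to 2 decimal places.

Full-length reliability (Spearman-Brown) = 2(0.575)/(1+0.575) ≈ 0.73016
SEM = 8.00000*√(1 − 0.73016) ≈ 4.15570
SE_diff = √2 * SEM ≈ 5.87705
Minimum reliable difference = 2.576 * SE_diff ≈ 2.576 * 5.87705 ≈ 15.13927

15.14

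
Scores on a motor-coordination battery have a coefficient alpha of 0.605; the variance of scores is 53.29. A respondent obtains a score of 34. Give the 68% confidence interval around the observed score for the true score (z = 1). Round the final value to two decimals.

[29.41, 38.59]

SD = √53.29 ≃ 7.3000
SEM = 7.3000×√(1 − 0.6050) ≃ 4.5880
Margin = 1 × 4.5880 ≃ 4.5880
68% CI: 34 ± 4.5880 = [29.4120, 38.5880]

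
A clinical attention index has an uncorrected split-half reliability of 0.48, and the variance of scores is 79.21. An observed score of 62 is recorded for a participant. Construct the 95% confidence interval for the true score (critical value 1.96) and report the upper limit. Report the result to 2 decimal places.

σ = 79.21^(1/2) = 8.9000
Spearman-Brown: r = 2(0.48) / (1 + 0.48) = 0.9600 / 1.4800 ≃ 0.6486
SEM = 8.9000 * √(1 − 0.6486) = 8.9000 * √0.3514 ≃ 8.9000 * 0.5927 ≃ 5.2755
Margin = 1.96 * 5.2755 ≃ 10.3399
Upper limit = 62 + 10.3399 ≃ 72.3399

72.34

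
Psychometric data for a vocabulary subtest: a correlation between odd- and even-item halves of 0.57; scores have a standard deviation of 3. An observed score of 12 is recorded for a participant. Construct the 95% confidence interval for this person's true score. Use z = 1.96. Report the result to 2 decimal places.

[8.92, 15.08]

Spearman-Brown: r = 2(0.57) / (1 + 0.57) = 1.14000 / 1.57000 ≈ 0.72611
SEM = 3.00000 * √(1 − 0.72611) = 3.00000 * √0.27389 ≈ 3.00000 * 0.52334 ≈ 1.57002
Half-width = 1.96*1.57002 ≈ 3.07724
Interval: (8.92276, 15.07724)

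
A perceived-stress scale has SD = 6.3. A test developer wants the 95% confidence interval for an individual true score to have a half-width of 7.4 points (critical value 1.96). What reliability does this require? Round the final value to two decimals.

0.64

SEM needed = half-width / z = 7.4/1.96 ≈ 3.7755
r = 1 − (SEM / SD)² = 1 − (3.7755 / 6.3)² ≈ 1 − 0.3591 ≈ 0.6409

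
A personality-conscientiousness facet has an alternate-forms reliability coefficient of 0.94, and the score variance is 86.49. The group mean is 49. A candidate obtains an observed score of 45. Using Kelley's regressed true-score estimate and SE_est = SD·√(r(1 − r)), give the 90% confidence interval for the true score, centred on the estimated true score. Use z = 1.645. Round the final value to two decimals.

[41.61, 48.87]

SD = √86.49 = 9.3000
Estimated true score = 0.9400·45 + (1 − 0.9400)·49 ≈ 45.2400
SE_est = SD · √(r(1 − r)) = 9.3000 · √0.0564 ≈ 9.3000 · 0.2375 ≈ 2.2086
90% CI: 45.2400 ± 3.6332 ≈ (41.6068, 48.8732)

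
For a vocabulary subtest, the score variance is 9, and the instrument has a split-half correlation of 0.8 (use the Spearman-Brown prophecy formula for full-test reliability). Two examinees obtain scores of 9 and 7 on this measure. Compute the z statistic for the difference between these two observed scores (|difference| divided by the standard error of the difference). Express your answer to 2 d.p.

SD = √9 = 3.0000
Spearman-Brown: r = 2(0.8) / (1 + 0.8) = 1.6000 / 1.8000 ≈ 0.8889
SEM = 3.0000 * √(1 − 0.8889) = 3.0000 * √0.1111 ≈ 3.0000 * 0.3333 ≈ 1.0000
Standard error of the difference = 1.0000·√2 ≈ 1.4142
z = |9 − 7| / 1.4142 = 2 / 1.4142 ≈ 1.4142

1.41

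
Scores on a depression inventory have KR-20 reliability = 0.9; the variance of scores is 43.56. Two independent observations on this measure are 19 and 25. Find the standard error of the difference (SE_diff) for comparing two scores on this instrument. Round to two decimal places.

2.95

SD = √43.56 = 6.6000
SEM = 6.6000 · √(1 − 0.9000) = 6.6000 · √0.1000 ≈ 6.6000 · 0.3162 ≈ 2.0871
Standard error of the difference = 2.0871·√2 ≈ 2.9516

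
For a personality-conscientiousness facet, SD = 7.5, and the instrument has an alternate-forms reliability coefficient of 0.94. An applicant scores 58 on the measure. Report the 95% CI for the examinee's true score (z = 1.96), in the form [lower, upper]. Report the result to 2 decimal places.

SEM = 7.50000 · √(1 − 0.94000) = 7.50000 · √0.06000 ≃ 7.50000 · 0.24495 ≃ 1.83712
1.96 · SEM ≃ 3.60075
95% CI: 58 ± 3.60075 = [54.39925, 61.60075]

[54.40, 61.60]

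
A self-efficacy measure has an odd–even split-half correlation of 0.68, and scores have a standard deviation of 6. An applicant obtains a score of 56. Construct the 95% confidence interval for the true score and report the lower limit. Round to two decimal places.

r_full = 2·0.68 / (1 + 0.68) ≃ 0.8095
SEM = 6.0000*√(1 − 0.8095) ≃ 2.6186
1.96 * SEM ≃ 5.1325
Lower bound: 56 − 5.1325 = 50.8675

50.87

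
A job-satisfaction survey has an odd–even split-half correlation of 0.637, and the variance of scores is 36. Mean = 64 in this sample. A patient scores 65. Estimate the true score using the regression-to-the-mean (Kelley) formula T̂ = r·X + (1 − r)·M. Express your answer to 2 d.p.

r_full = 2·0.637 / (1 + 0.637) ≃ 0.778
T̂ = 0.778(65) + 0.222(64) ≃ 64.778

64.78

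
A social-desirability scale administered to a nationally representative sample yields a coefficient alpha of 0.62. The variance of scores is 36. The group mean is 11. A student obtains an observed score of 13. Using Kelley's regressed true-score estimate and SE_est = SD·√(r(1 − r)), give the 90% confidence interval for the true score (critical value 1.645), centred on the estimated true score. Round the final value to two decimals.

SD = √36 = 6.000
T̂ = r·X + (1 − r)·M = 0.620×13 + 0.380×11 = 8.060 + 4.180 ≃ 12.240
SE_est = 6.000·√[r(1 − r)] ≃ 2.912
90% CI: 12.240 ± 4.791 ≃ (7.449, 17.031)

[7.45, 17.03]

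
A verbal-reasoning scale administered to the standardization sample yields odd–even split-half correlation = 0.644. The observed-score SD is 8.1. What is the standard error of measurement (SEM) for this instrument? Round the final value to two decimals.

3.77

r_full = 2·0.644 / (1 + 0.644) ≈ 0.783
SEM = 8.100 · √(1 − 0.783) = 8.100 · √0.217 ≈ 8.100 · 0.465 ≈ 3.769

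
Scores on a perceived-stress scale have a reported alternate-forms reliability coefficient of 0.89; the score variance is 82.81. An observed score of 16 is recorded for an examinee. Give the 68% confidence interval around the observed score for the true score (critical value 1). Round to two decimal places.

SD = √82.81 ≈ 9.1000
The standard error of measurement is 9.1000*√(1 − 0.8900) ≈ 9.1000*0.3317 ≈ 3.0181.
1 * SEM ≈ 3.0181
68% CI: 16 ± 3.0181 = [12.9819, 19.0181]

[12.98, 19.02]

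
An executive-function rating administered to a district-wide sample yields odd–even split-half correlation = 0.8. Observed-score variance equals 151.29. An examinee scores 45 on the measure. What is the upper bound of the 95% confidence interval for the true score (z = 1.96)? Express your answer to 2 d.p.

53.04

SD = √151.29 ≈ 12.300
Spearman-Brown: r = 2(0.8) / (1 + 0.8) = 1.600 / 1.800 ≈ 0.889
SEM = 12.300·√(1 − 0.889) ≈ 4.100
Margin = 1.96 · 4.100 ≈ 8.036
Upper limit = 45 + 8.036 ≈ 53.036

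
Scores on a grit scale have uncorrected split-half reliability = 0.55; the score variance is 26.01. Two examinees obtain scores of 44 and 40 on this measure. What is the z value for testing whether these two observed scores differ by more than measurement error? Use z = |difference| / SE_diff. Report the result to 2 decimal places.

1.03

SD = √26.01 = 5.100
r_full = 2·0.55 / (1 + 0.55) ≈ 0.710
SEM = 5.100*√(1 − 0.710) ≈ 2.748
Standard error of the difference = 2.748·√2 ≈ 3.886
z = |44 − 40| / 3.886 = 4 / 3.886 ≈ 1.029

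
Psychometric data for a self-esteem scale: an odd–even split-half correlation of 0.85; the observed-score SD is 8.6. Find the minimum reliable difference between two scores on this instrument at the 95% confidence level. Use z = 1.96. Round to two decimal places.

6.79

Full-length reliability (Spearman-Brown) = 2(0.85)/(1+0.85) ≈ 0.9189
SEM = 8.6000 × √(1 − 0.9189) = 8.6000 × √0.0811 ≈ 8.6000 × 0.2847 ≈ 2.4488
SE_diff = √2 × SEM ≈ 3.4632
Minimum reliable difference = 1.96 × SE_diff ≈ 1.96 × 3.4632 ≈ 6.7878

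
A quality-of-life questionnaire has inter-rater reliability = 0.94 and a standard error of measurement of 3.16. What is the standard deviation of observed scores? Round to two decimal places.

SD = 3.16 / √(1 − 0.94) ≈ 12.901

12.90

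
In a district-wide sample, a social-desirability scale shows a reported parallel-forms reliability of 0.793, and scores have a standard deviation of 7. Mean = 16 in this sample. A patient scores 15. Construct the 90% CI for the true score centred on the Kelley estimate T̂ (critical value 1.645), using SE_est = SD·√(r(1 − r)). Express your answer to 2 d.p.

[10.54, 19.87]

Estimated true score = 0.7930*15 + (1 − 0.7930)*16 ≈ 15.2070
SE_est = SD * √(r(1 − r)) = 7.0000 * √0.1642 ≈ 7.0000 * 0.4052 ≈ 2.8361
CI = 15.2070 ± 1.645 * 2.8361 → [10.5416, 19.8724]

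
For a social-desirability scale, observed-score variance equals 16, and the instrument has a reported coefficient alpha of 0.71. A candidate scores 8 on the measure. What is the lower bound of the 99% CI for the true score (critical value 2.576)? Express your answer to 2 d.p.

2.45

SD = √16 ≈ 4.000
SEM = 4.000 × √(1 − 0.710) = 4.000 × √0.290 ≈ 4.000 × 0.539 ≈ 2.154
Margin = 2.576 × 2.154 ≈ 5.549
Lower bound: 8 − 5.549 = 2.451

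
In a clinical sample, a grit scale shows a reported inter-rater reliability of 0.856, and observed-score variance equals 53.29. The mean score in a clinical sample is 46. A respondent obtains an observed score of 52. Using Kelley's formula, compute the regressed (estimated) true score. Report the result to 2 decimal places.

51.14

T̂ = r·X + (1 − r)·M = 0.8560*52 + 0.1440*46 = 44.5120 + 6.6240 ≈ 51.1360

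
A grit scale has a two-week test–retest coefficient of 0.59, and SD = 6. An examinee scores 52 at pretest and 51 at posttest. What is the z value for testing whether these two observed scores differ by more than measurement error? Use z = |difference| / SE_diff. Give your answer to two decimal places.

0.18

SEM = 6.0000 × √(1 − 0.5900) = 6.0000 × √0.4100 ≈ 6.0000 × 0.6403 ≈ 3.8419
Standard error of the difference = 3.8419·√2 ≈ 5.4332
z = |52 − 51| / 5.4332 = 1 / 5.4332 ≈ 0.1841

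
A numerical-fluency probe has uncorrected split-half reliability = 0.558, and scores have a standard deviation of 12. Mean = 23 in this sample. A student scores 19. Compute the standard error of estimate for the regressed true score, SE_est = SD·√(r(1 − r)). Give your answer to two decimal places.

5.41

r_full = 2·0.558 / (1 + 0.558) ≈ 0.716
SE_est = 12.000·√[r(1 − r)] ≈ 5.409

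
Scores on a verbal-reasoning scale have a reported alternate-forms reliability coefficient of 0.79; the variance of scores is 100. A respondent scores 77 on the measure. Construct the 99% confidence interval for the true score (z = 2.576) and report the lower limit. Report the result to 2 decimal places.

65.20

SD = √100 = 10.0000
SEM = 10.0000 × √(1 − 0.7900) = 10.0000 × √0.2100 ≈ 10.0000 × 0.4583 ≈ 4.5826
2.576 × SEM ≈ 11.8047
Lower bound: 77 − 11.8047 = 65.1953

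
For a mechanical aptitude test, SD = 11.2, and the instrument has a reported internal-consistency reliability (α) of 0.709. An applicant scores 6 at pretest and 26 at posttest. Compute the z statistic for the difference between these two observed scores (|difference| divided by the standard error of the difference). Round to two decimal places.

2.34

SEM = 11.200 * √(1 − 0.709) = 11.200 * √0.291 ≈ 11.200 * 0.539 ≈ 6.042
Standard error of the difference = 6.042·√2 ≈ 8.544
z = |6 − 26| / 8.544 = 20 / 8.544 ≈ 2.341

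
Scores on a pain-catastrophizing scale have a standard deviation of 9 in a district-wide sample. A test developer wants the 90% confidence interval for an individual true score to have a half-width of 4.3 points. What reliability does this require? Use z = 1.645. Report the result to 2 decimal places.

Required SEM = 4.3 / 1.645 ≈ 2.6140
Required reliability = 1 − (SEM/SD)² = 1 − 0.0844 ≈ 0.9156

0.92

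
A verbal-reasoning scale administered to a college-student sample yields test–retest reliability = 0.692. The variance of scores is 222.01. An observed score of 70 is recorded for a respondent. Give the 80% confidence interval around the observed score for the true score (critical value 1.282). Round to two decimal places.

[59.40, 80.60]

σ = 222.01^(1/2) = 14.90000
SEM = 14.90000 · √(1 − 0.69200) = 14.90000 · √0.30800 ≈ 14.90000 · 0.55498 ≈ 8.26916
1.282 · SEM ≈ 10.60107
Interval: (59.39893, 80.60107)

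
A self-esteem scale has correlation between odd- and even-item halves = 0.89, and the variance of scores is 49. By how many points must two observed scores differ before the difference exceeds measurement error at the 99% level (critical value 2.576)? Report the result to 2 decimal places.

6.15

SD = √49 ≈ 7.000
r_full = 2·0.89 / (1 + 0.89) ≈ 0.942
SEM = 7.000 × √(1 − 0.942) = 7.000 × √0.058 ≈ 7.000 × 0.241 ≈ 1.689
SE_diff = SEM × √2 ≈ 1.689 × 1.414 ≈ 2.388
Minimum reliable difference = 2.576 × SE_diff ≈ 2.576 × 2.388 ≈ 6.152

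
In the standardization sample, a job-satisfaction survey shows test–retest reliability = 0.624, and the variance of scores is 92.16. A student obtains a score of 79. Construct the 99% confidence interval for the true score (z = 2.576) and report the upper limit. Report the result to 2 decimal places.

SD = √92.16 ≈ 9.6000
The standard error of measurement is 9.6000·√(1 − 0.6240) ≈ 9.6000·0.6132 ≈ 5.8866.
2.576 · SEM ≈ 15.1639
Upper limit = 79 + 15.1639 ≈ 94.1639

94.16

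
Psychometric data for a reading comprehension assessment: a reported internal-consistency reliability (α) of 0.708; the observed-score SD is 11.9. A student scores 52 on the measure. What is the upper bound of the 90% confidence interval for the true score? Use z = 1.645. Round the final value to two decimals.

SEM = 11.9000×√(1 − 0.7080) ≈ 6.4304
Half-width = 1.645×6.4304 ≈ 10.5780
Upper bound: 52 + 10.5780 = 62.5780

62.58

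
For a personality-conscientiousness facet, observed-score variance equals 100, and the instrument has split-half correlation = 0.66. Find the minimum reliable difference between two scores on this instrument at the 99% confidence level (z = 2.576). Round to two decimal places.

SD = √100 ≈ 10.00000
Full-length reliability (Spearman-Brown) = 2(0.66)/(1+0.66) ≈ 0.79518
SEM = 10.00000×√(1 − 0.79518) ≈ 4.52570
SE_diff = √2 × SEM ≈ 6.40030
Smallest detectable difference = 2.576×6.40030 ≈ 16.48718

16.49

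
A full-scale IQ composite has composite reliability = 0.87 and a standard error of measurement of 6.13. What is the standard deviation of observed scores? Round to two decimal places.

17.00

SD = 6.13 / √(1 − 0.87) ≈ 17.0016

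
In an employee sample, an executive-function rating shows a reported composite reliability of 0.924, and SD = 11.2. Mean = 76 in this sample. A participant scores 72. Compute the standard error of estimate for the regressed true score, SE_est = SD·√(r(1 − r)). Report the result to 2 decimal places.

2.97

SE_est = 11.200*√(0.924*0.076) ≈ 2.968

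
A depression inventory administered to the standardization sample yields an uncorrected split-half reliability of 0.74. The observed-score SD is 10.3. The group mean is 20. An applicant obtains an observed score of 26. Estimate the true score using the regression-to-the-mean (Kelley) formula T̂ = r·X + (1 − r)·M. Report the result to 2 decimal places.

25.10

Full-length reliability (Spearman-Brown) = 2(0.74)/(1+0.74) ≃ 0.851
Estimated true score = 0.851*26 + (1 − 0.851)*20 ≃ 25.103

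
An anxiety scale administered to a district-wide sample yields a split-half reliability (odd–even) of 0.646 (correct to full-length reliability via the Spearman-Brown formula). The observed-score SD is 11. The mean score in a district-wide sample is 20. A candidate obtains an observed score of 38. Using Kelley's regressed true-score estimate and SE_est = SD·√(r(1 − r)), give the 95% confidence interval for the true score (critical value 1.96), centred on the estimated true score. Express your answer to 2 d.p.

[25.27, 42.99]

Spearman-Brown: r = 2(0.646) / (1 + 0.646) = 1.29200 / 1.64600 ≃ 0.78493
Estimated true score = 0.78493·38 + (1 − 0.78493)·20 ≃ 34.12880
SE_est = SD · √(r(1 − r)) = 11.00000 · √0.16881 ≃ 11.00000 · 0.41087 ≃ 4.51956
CI = 34.12880 ± 1.96 · 4.51956 → [25.27047, 42.98713]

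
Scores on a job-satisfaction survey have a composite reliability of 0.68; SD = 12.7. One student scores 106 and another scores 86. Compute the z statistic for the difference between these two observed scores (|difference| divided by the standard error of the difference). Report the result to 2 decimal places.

1.97

The standard error of measurement is 12.70000·√(1 − 0.68000) ≃ 12.70000·0.56569 ≃ 7.18420.
Standard error of the difference = 7.18420·√2 ≃ 10.16000
z = |106 − 86| / 10.16000 = 20 / 10.16000 ≃ 1.96850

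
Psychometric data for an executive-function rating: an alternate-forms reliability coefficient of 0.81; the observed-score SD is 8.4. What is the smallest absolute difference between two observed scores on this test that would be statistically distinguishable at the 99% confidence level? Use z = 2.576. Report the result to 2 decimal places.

SEM = 8.40000 · √(1 − 0.81000) = 8.40000 · √0.19000 ≃ 8.40000 · 0.43589 ≃ 3.66148
SE_diff = SEM · √2 ≃ 3.66148 · 1.41421 ≃ 5.17811
Minimum reliable difference = 2.576 · SE_diff ≃ 2.576 · 5.17811 ≃ 13.33881

13.34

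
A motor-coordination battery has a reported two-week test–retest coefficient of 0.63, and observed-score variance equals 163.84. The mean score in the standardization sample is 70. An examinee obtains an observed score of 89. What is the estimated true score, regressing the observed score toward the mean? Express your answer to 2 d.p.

81.97

T̂ = 0.630(89) + 0.370(70) ≈ 81.970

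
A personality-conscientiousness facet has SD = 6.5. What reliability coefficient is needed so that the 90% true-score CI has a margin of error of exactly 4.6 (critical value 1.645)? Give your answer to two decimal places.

0.81

Required SEM = 4.6 / 1.645 ≈ 2.7964
r = 1 − (2.7964/6.5)² ≈ 1 − 0.1851 ≈ 0.8149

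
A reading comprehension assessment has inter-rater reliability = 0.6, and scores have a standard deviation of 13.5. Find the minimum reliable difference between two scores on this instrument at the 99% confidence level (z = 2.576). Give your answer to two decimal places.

31.10

SEM = 13.50000 × √(1 − 0.60000) = 13.50000 × √0.40000 ≈ 13.50000 × 0.63246 ≈ 8.53815
Standard error of the difference = 8.53815·√2 ≈ 12.07477
Minimum reliable difference = 2.576 × SE_diff ≈ 2.576 × 12.07477 ≈ 31.10460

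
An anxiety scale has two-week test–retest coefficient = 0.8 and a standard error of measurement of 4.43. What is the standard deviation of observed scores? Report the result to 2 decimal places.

9.91

SD = 4.43 / √(1 − 0.8) ≃ 9.906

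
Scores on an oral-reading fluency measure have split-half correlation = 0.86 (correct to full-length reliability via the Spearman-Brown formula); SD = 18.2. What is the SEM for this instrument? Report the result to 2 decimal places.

Full-length reliability (Spearman-Brown) = 2(0.86)/(1+0.86) ≃ 0.925
SEM = 18.200 * √(1 − 0.925) = 18.200 * √0.075 ≃ 18.200 * 0.274 ≃ 4.993

4.99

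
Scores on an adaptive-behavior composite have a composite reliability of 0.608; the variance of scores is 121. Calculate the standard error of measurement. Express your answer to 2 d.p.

σ = 121^(1/2) = 11.000
The standard error of measurement is 11.000·√(1 − 0.608) ≃ 11.000·0.626 ≃ 6.887.

6.89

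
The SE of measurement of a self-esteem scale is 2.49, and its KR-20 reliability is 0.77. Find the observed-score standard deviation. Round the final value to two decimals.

5.19

SD = 2.49 / √(1 − 0.77) ≈ 5.192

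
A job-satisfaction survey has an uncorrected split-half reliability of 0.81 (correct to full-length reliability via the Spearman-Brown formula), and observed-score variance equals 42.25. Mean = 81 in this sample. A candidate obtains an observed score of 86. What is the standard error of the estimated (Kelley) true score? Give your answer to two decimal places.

1.99

SD = √42.25 = 6.5000
Full-length reliability (Spearman-Brown) = 2(0.81)/(1+0.81) ≈ 0.8950
SE_est = 6.5000·√[r(1 − r)] ≈ 1.9924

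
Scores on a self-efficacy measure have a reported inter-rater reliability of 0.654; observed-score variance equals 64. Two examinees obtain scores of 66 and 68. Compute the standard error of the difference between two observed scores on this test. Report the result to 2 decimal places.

6.65

σ = 64^(1/2) = 8.0000
SEM = 8.0000 · √(1 − 0.6540) = 8.0000 · √0.3460 ≈ 8.0000 · 0.5882 ≈ 4.7057
SE_diff = √2 · SEM ≈ 6.6549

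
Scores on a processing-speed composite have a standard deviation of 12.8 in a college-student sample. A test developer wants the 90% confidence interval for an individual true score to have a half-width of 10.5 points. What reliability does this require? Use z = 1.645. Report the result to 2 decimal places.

0.75

SEM needed = half-width / z = 10.5/1.645 ≈ 6.383
r = 1 − (6.383/12.8)² ≈ 1 − 0.249 ≈ 0.751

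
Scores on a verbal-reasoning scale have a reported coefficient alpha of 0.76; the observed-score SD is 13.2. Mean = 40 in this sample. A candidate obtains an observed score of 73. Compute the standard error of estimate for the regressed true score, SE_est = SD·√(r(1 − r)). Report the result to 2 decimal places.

SE_est = 13.2000·√[r(1 − r)] ≃ 5.6375

5.64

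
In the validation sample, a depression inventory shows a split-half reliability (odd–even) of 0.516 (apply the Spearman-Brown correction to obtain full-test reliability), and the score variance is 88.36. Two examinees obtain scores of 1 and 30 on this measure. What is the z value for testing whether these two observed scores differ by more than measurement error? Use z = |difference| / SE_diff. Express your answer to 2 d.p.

3.86

SD = √88.36 = 9.400
Full-length reliability (Spearman-Brown) = 2(0.516)/(1+0.516) ≈ 0.681
SEM = 9.400·√(1 − 0.681) ≈ 5.311
Standard error of the difference = 5.311·√2 ≈ 7.511
z = 29 / 7.511 ≈ 3.861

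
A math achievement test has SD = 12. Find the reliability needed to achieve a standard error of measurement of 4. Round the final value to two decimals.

Required reliability = 1 − (SEM/SD)² = 1 − 0.1111 ≈ 0.8889

0.89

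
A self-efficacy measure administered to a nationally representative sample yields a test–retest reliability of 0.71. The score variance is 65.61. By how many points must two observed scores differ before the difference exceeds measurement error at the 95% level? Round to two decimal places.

12.09

SD = √65.61 = 8.100
The standard error of measurement is 8.100·√(1 − 0.710) ≈ 8.100·0.539 ≈ 4.362.
SE_diff = √2 · SEM ≈ 6.169
Minimum reliable difference = 1.96 · SE_diff ≈ 1.96 · 6.169 ≈ 12.091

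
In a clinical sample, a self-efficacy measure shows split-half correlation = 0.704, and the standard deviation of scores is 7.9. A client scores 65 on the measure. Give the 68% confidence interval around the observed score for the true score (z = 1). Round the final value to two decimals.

[61.71, 68.29]

r_full = 2·0.704 / (1 + 0.704) ≈ 0.826
The standard error of measurement is 7.900×√(1 − 0.826) ≈ 7.900×0.417 ≈ 3.293.
Half-width = 1×3.293 ≈ 3.293
Interval: (61.707, 68.293)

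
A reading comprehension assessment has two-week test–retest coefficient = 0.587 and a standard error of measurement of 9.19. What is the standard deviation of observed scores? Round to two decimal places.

SD = 9.19 / √(1 − 0.587) ≃ 14.300

14.30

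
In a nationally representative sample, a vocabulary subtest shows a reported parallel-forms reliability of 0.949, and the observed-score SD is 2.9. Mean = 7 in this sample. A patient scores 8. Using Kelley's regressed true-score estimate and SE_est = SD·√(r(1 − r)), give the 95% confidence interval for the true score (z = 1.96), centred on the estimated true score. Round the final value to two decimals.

T̂ = 0.9490(8) + 0.0510(7) ≈ 7.9490
SE_est = SD · √(r(1 − r)) = 2.9000 · √0.0484 ≈ 2.9000 · 0.2200 ≈ 0.6380
95% CI: 7.9490 ± 1.2505 ≈ (6.6985, 9.1995)

[6.70, 9.20]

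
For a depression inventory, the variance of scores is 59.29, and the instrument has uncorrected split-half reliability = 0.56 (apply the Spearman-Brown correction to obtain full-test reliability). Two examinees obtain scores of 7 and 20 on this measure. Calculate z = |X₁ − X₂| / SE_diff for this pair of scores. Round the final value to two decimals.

2.25

SD = √59.29 = 7.700
Full-length reliability (Spearman-Brown) = 2(0.56)/(1+0.56) ≈ 0.718
SEM = 7.700 * √(1 − 0.718) = 7.700 * √0.282 ≈ 7.700 * 0.531 ≈ 4.089
SE_diff = SEM * √2 ≈ 4.089 * 1.414 ≈ 5.783
z = |7 − 20| / 5.783 = 13 / 5.783 ≈ 2.248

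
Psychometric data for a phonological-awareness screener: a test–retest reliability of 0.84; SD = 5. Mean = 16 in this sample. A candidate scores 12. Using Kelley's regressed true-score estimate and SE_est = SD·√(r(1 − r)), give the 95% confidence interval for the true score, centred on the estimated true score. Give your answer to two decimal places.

[9.05, 16.23]

Estimated true score = 0.840*12 + (1 − 0.840)*16 ≃ 12.640
SE_est = 5.000·√[r(1 − r)] ≃ 1.833
95% CI: 12.640 ± 3.593 ≃ (9.047, 16.233)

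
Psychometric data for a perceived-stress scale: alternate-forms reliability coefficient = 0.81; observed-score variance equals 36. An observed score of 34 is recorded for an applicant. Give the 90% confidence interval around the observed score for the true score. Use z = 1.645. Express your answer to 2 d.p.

[29.70, 38.30]

SD = √36 ≃ 6.000
SEM = 6.000 × √(1 − 0.810) = 6.000 × √0.190 ≃ 6.000 × 0.436 ≃ 2.615
Half-width = 1.645×2.615 ≃ 4.302
90% CI: 34 ± 4.302 = [29.698, 38.302]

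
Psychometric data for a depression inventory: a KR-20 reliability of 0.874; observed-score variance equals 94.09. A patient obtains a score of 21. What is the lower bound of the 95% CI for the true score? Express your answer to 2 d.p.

σ = 94.09^(1/2) = 9.7000
The standard error of measurement is 9.7000×√(1 − 0.8740) ≃ 9.7000×0.3550 ≃ 3.4432.
Margin = 1.96 × 3.4432 ≃ 6.7486
Lower bound: 21 − 6.7486 = 14.2514

14.25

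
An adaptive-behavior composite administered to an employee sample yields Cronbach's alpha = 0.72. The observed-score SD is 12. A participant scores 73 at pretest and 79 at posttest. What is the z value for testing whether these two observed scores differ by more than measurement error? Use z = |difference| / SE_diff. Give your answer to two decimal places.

SEM = 12.00000 × √(1 − 0.72000) = 12.00000 × √0.28000 ≃ 12.00000 × 0.52915 ≃ 6.34980
SE_diff = √2 × SEM ≃ 8.97998
z = 6 / 8.97998 ≃ 0.66815

0.67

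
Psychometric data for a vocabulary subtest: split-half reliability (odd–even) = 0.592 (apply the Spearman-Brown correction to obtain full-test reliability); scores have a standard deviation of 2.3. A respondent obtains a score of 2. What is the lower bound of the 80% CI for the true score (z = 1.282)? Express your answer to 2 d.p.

r_full = 2·0.592 / (1 + 0.592) ≈ 0.744
SEM = 2.300 × √(1 − 0.744) = 2.300 × √0.256 ≈ 2.300 × 0.506 ≈ 1.164
Half-width = 1.282×1.164 ≈ 1.493
Lower bound: 2 − 1.493 = 0.507

0.51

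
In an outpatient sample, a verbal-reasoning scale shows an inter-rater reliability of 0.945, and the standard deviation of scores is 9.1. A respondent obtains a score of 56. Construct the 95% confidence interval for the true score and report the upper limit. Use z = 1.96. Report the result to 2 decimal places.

SEM = 9.1000*√(1 − 0.9450) ≈ 2.1341
1.96 * SEM ≈ 4.1829
Upper limit = 56 + 4.1829 ≈ 60.1829

60.18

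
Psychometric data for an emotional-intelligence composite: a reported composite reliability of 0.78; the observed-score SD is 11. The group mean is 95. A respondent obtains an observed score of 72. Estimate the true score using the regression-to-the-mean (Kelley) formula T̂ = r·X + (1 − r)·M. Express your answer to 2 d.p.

T̂ = 0.780(72) + 0.220(95) ≃ 77.060

77.06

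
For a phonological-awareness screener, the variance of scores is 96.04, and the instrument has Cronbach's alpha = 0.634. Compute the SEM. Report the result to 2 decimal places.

5.93

SD = √96.04 ≈ 9.800
SEM = 9.800 * √(1 − 0.634) = 9.800 * √0.366 ≈ 9.800 * 0.605 ≈ 5.929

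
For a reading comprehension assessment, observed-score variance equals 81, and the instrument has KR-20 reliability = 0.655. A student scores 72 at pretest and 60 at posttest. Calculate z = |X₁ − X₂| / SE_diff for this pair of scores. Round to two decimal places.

1.61

SD = √81 = 9.000
SEM = 9.000 * √(1 − 0.655) = 9.000 * √0.345 ≈ 9.000 * 0.587 ≈ 5.286
SE_diff = SEM * √2 ≈ 5.286 * 1.414 ≈ 7.476
z = 12 / 7.476 ≈ 1.605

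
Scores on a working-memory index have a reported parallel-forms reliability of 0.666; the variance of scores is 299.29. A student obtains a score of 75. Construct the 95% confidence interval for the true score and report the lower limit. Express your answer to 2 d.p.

σ = 299.29^(1/2) = 17.300
SEM = 17.300×√(1 − 0.666) ≃ 9.998
Half-width = 1.96×9.998 ≃ 19.596
Lower limit = 75 − 19.596 ≃ 55.404

55.40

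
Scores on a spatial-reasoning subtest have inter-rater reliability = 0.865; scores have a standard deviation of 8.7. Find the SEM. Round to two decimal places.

SEM = 8.700*√(1 − 0.865) ≈ 3.197

3.20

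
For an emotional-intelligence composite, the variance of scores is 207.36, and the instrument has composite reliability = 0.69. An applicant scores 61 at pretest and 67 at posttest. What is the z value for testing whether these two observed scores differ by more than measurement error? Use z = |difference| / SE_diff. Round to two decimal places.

0.53

SD = √207.36 = 14.4000
The standard error of measurement is 14.4000×√(1 − 0.6900) ≈ 14.4000×0.5568 ≈ 8.0176.
Standard error of the difference = 8.0176·√2 ≈ 11.3386
z = 6 / 11.3386 ≈ 0.5292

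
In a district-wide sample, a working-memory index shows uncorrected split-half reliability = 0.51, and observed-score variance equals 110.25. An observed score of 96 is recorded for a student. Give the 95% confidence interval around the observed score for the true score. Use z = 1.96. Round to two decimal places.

[84.28, 107.72]

SD = √110.25 = 10.500
Full-length reliability (Spearman-Brown) = 2(0.51)/(1+0.51) ≃ 0.675
SEM = 10.500*√(1 − 0.675) ≃ 5.981
1.96 * SEM ≃ 11.723
Interval: (84.277, 107.723)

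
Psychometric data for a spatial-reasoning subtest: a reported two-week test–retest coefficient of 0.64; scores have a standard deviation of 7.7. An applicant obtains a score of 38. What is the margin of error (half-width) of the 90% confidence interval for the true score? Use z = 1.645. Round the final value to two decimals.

SEM = 7.700×√(1 − 0.640) ≈ 4.620
1.645 × SEM ≈ 7.600

7.60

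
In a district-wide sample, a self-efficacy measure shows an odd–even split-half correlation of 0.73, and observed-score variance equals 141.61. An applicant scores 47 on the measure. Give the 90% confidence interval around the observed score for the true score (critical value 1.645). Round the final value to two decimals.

SD = √141.61 = 11.900
Full-length reliability (Spearman-Brown) = 2(0.73)/(1+0.73) ≈ 0.844
SEM = 11.900 × √(1 − 0.844) = 11.900 × √0.156 ≈ 11.900 × 0.395 ≈ 4.701
1.645 × SEM ≈ 7.733
Interval: (39.267, 54.733)

[39.27, 54.73]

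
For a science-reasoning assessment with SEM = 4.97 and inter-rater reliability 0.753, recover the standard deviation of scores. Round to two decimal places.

10.00

SD = SEM / √(1 − r) = 4.97 / √0.247 ≃ 4.97 / 0.497 ≃ 10.000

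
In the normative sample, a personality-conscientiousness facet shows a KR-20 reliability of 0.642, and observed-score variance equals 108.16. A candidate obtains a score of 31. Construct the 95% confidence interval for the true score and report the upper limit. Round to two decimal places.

43.20

SD = √108.16 = 10.40000
SEM = 10.40000 × √(1 − 0.64200) = 10.40000 × √0.35800 ≈ 10.40000 × 0.59833 ≈ 6.22264
1.96 × SEM ≈ 12.19638
Upper bound: 31 + 12.19638 = 43.19638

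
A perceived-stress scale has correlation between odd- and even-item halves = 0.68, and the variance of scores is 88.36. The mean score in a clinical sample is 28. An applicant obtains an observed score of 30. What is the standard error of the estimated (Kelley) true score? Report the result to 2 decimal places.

3.69

SD = √88.36 ≈ 9.4000
Full-length reliability (Spearman-Brown) = 2(0.68)/(1+0.68) ≈ 0.8095
SE_est = SD · √(r(1 − r)) = 9.4000 · √0.1542 ≈ 9.4000 · 0.3927 ≈ 3.6912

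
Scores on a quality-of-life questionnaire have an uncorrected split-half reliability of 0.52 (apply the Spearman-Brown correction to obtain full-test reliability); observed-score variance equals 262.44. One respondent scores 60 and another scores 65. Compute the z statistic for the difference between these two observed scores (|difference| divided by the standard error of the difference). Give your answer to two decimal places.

0.39

σ = 262.44^(1/2) = 16.2000
Full-length reliability (Spearman-Brown) = 2(0.52)/(1+0.52) ≈ 0.6842
SEM = 16.2000·√(1 − 0.6842) ≈ 9.1036
SE_diff = SEM · √2 ≈ 9.1036 · 1.4142 ≈ 12.8745
z = |60 − 65| / 12.8745 = 5 / 12.8745 ≈ 0.3884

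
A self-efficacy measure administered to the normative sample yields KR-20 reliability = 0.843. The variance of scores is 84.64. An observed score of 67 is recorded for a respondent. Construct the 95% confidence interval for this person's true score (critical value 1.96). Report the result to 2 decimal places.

σ = 84.64^(1/2) = 9.2000
The standard error of measurement is 9.2000·√(1 − 0.8430) ≈ 9.2000·0.3962 ≈ 3.6453.
Half-width = 1.96·3.6453 ≈ 7.1449
95% CI: 67 ± 7.1449 = [59.8551, 74.1449]

[59.86, 74.14]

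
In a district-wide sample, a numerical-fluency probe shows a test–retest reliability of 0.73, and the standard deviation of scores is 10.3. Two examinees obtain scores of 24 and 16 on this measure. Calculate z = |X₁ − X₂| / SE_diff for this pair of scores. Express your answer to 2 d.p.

SEM = 10.30000*√(1 − 0.73000) ≈ 5.35204
Standard error of the difference = 5.35204·√2 ≈ 7.56892
z = |24 − 16| / 7.56892 = 8 / 7.56892 ≈ 1.05695

1.06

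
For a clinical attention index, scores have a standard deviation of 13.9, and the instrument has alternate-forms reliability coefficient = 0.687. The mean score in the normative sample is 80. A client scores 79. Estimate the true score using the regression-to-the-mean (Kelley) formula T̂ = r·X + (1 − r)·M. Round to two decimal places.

T̂ = r·X + (1 − r)·M = 0.6870×79 + 0.3130×80 = 54.2730 + 25.0400 ≃ 79.3130

79.31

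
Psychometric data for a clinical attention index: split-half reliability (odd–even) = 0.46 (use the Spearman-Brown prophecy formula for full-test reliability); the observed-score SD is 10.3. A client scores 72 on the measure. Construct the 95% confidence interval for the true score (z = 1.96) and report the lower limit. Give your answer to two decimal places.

r_full = 2·0.46 / (1 + 0.46) ≃ 0.630
SEM = 10.300×√(1 − 0.630) ≃ 6.264
Margin = 1.96 × 6.264 ≃ 12.278
Lower bound: 72 − 12.278 = 59.722

59.72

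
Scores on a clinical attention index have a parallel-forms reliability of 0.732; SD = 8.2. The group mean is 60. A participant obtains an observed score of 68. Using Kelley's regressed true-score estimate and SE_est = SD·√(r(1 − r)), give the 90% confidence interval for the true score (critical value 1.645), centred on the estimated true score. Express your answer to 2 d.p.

[59.88, 71.83]

T̂ = r·X + (1 − r)·M = 0.732*68 + 0.268*60 = 49.776 + 16.080 ≈ 65.856
SE_est = 8.200·√[r(1 − r)] ≈ 3.632
CI = 65.856 ± 1.645 * 3.632 → [59.881, 71.831]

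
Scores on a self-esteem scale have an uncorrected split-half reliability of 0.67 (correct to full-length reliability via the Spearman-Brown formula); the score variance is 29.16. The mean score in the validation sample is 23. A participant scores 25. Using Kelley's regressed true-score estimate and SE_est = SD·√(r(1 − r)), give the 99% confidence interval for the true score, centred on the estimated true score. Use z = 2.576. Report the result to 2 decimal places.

SD = √29.16 = 5.4000
Spearman-Brown: r = 2(0.67) / (1 + 0.67) = 1.3400 / 1.6700 ≃ 0.8024
Estimated true score = 0.8024·25 + (1 − 0.8024)·23 ≃ 24.6048
SE_est = SD · √(r(1 − r)) = 5.4000 · √0.1586 ≃ 5.4000 · 0.3982 ≃ 2.1502
99% CI: 24.6048 ± 5.5390 ≃ (19.0658, 30.1438)

[19.07, 30.14]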